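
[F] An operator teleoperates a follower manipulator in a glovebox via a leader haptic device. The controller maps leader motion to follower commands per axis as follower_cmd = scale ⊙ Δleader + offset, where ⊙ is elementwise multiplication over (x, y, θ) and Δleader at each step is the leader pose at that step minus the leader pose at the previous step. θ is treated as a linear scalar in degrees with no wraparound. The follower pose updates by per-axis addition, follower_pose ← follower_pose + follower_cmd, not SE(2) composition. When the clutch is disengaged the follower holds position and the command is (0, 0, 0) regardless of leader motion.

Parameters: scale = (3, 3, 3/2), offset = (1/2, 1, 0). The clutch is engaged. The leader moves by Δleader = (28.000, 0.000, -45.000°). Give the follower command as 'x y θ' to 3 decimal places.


84.500 1.000 -67.500

axis x: 3·28.000 + 1/2 = 84.500
axis y: 3·0.000 + 1 = 1.000
axis θ: 3/2·-45.000 + 0 = -67.500


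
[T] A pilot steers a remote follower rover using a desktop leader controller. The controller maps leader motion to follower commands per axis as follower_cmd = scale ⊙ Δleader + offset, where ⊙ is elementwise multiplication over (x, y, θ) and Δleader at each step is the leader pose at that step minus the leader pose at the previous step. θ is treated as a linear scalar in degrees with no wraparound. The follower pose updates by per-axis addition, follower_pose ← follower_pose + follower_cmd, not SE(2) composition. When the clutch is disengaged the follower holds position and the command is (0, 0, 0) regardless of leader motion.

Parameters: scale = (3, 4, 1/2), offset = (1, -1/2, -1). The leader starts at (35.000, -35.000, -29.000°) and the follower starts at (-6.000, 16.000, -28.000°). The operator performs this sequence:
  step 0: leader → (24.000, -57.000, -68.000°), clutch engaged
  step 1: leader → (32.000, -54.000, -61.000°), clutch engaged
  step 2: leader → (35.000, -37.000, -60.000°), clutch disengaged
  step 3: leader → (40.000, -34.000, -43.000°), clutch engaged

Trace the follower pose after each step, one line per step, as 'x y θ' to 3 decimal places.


step 0: Δleader=(-11.000, -22.000, -39.000°), engaged; cmd=(-32.000, -88.500, -20.500°) → follower=(-38.000, -72.500, -48.500°)
step 1: Δleader=(8.000, 3.000, 7.000°), engaged; cmd=(25.000, 11.500, 2.500°) → follower=(-13.000, -61.000, -46.000°)
step 2: Δleader=(3.000, 17.000, 1.000°), disengaged; cmd=(0,0,0) → follower holds at (-13.000, -61.000, -46.000°)
step 3: Δleader=(5.000, 3.000, 17.000°), engaged; cmd=(16.000, 11.500, 7.500°) → follower=(3.000, -49.500, -38.500°)

-38.000 -72.500 -48.500
-13.000 -61.000 -46.000
-13.000 -61.000 -46.000
3.000 -49.500 -38.500


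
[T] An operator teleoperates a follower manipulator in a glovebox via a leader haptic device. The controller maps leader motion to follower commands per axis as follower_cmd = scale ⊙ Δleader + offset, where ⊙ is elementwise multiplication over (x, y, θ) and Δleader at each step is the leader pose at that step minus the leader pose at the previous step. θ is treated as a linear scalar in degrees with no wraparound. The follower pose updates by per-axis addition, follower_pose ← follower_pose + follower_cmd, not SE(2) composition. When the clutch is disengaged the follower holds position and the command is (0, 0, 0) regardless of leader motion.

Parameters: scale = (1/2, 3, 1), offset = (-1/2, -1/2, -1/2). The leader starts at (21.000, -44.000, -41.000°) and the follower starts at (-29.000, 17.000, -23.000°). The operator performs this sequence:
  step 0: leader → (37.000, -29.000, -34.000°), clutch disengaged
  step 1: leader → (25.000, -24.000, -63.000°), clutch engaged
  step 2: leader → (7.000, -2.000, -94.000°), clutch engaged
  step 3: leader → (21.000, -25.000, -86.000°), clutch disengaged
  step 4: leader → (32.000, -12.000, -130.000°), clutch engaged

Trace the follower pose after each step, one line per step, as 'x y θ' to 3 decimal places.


step 0: Δleader=(16.000, 15.000, 7.000°), disengaged; cmd=(0,0,0) → follower holds at (-29.000, 17.000, -23.000°)
step 1: Δleader=(-12.000, 5.000, -29.000°), engaged; cmd=(-6.500, 14.500, -29.500°) → follower=(-35.500, 31.500, -52.500°)
step 2: Δleader=(-18.000, 22.000, -31.000°), engaged; cmd=(-9.500, 65.500, -31.500°) → follower=(-45.000, 97.000, -84.000°)
step 3: Δleader=(14.000, -23.000, 8.000°), disengaged; cmd=(0,0,0) → follower holds at (-45.000, 97.000, -84.000°)
step 4: Δleader=(11.000, 13.000, -44.000°), engaged; cmd=(5.000, 38.500, -44.500°) → follower=(-40.000, 135.500, -128.500°)

-29.000 17.000 -23.000
-35.500 31.500 -52.500
-45.000 97.000 -84.000
-45.000 97.000 -84.000
-40.000 135.500 -128.500


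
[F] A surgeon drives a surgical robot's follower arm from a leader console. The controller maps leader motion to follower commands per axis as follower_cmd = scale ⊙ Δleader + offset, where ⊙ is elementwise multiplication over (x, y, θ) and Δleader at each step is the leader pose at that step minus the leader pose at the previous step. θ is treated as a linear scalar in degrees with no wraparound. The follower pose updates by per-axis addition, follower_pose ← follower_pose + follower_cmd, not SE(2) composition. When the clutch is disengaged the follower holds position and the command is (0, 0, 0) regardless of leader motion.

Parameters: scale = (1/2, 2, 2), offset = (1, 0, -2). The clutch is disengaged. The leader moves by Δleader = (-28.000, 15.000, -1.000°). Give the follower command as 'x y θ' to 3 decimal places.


clutch disengaged → follower holds; cmd = (0, 0, 0)

0.000 0.000 0.000


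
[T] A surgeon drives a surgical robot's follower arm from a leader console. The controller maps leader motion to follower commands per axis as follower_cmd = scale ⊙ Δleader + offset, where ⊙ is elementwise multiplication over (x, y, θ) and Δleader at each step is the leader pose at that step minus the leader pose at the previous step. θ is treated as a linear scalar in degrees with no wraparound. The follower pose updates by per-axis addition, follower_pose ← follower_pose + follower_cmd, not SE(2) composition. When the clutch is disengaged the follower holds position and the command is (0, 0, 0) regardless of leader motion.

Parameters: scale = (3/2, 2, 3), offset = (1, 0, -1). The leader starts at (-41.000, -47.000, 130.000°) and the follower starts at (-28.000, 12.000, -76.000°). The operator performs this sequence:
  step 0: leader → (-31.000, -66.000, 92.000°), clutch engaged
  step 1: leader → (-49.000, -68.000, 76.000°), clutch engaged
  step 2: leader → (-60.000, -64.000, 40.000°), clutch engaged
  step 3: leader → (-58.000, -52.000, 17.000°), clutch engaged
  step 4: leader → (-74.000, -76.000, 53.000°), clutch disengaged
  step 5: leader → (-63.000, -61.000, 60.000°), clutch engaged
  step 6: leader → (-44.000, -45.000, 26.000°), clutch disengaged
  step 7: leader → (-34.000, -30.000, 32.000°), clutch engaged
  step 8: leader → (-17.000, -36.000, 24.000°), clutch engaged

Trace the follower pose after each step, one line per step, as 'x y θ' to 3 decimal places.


step 0: Δleader=(10.000, -19.000, -38.000°), engaged; cmd=(16.000, -38.000, -115.000°) → follower=(-12.000, -26.000, -191.000°)
step 1: Δleader=(-18.000, -2.000, -16.000°), engaged; cmd=(-26.000, -4.000, -49.000°) → follower=(-38.000, -30.000, -240.000°)
step 2: Δleader=(-11.000, 4.000, -36.000°), engaged; cmd=(-15.500, 8.000, -109.000°) → follower=(-53.500, -22.000, -349.000°)
step 3: Δleader=(2.000, 12.000, -23.000°), engaged; cmd=(4.000, 24.000, -70.000°) → follower=(-49.500, 2.000, -419.000°)
step 4: Δleader=(-16.000, -24.000, 36.000°), disengaged; cmd=(0,0,0) → follower holds at (-49.500, 2.000, -419.000°)
step 5: Δleader=(11.000, 15.000, 7.000°), engaged; cmd=(17.500, 30.000, 20.000°) → follower=(-32.000, 32.000, -399.000°)
step 6: Δleader=(19.000, 16.000, -34.000°), disengaged; cmd=(0,0,0) → follower holds at (-32.000, 32.000, -399.000°)
step 7: Δleader=(10.000, 15.000, 6.000°), engaged; cmd=(16.000, 30.000, 17.000°) → follower=(-16.000, 62.000, -382.000°)
step 8: Δleader=(17.000, -6.000, -8.000°), engaged; cmd=(26.500, -12.000, -25.000°) → follower=(10.500, 50.000, -407.000°)

-12.000 -26.000 -191.000
-38.000 -30.000 -240.000
-53.500 -22.000 -349.000
-49.500 2.000 -419.000
-49.500 2.000 -419.000
-32.000 32.000 -399.000
-32.000 32.000 -399.000
-16.000 62.000 -382.000
10.500 50.000 -407.000


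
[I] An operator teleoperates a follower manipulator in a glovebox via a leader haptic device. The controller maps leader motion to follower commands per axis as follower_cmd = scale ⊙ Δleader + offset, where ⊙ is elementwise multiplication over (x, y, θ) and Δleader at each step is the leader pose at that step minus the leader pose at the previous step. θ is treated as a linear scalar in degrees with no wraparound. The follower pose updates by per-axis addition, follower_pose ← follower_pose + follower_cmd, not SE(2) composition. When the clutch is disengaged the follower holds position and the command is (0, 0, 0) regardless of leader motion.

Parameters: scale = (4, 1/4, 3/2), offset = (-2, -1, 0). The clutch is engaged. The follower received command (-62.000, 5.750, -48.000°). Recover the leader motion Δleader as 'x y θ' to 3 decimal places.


-15.000 27.000 -32.000

axis x: (-62.000 − -2) / (4) = -15.000
axis y: (5.750 − -1) / (1/4) = 27.000
axis θ: (-48.000 − 0) / (3/2) = -32.000


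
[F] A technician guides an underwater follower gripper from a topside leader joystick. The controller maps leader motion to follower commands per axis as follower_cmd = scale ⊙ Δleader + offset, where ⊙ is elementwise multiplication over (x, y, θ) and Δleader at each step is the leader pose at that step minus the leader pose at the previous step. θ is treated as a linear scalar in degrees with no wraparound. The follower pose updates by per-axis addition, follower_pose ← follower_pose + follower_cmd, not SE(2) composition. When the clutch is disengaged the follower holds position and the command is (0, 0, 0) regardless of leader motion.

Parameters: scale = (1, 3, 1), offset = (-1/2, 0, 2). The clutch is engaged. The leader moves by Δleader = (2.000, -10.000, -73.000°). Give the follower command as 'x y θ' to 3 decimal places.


1.500 -30.000 -71.000

axis x: 1·2.000 + -1/2 = 1.500
axis y: 3·-10.000 + 0 = -30.000
axis θ: 1·-73.000 + 2 = -71.000


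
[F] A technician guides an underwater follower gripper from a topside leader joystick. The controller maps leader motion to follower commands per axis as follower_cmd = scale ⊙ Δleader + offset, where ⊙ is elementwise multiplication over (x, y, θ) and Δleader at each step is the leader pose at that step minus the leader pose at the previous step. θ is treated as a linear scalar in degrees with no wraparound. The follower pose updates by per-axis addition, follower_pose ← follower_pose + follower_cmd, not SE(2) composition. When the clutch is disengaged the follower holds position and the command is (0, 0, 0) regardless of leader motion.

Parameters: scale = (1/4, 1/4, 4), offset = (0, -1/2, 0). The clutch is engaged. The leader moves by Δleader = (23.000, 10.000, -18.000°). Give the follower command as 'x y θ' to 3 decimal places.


5.750 2.000 -72.000

axis x: 1/4·23.000 + 0 = 5.750
axis y: 1/4·10.000 + -1/2 = 2.000
axis θ: 4·-18.000 + 0 = -72.000


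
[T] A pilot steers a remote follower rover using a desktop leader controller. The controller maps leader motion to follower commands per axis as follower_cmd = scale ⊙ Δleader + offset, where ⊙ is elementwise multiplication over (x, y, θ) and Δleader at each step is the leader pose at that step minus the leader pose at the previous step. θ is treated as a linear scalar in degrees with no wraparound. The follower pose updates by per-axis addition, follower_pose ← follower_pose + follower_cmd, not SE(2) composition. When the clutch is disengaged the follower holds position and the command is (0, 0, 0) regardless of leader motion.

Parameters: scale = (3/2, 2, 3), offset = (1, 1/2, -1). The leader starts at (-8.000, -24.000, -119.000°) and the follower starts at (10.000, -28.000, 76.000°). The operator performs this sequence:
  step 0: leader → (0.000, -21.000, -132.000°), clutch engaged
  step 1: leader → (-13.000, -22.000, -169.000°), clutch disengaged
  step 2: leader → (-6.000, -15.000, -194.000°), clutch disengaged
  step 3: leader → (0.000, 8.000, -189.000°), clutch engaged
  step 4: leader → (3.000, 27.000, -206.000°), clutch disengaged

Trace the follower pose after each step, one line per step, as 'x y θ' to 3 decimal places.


23.000 -21.500 36.000
23.000 -21.500 36.000
23.000 -21.500 36.000
33.000 25.000 50.000
33.000 25.000 50.000

step 0: Δleader=(8.000, 3.000, -13.000°), engaged; cmd=(13.000, 6.500, -40.000°) → follower=(23.000, -21.500, 36.000°)
step 1: Δleader=(-13.000, -1.000, -37.000°), disengaged; cmd=(0,0,0) → follower holds at (23.000, -21.500, 36.000°)
step 2: Δleader=(7.000, 7.000, -25.000°), disengaged; cmd=(0,0,0) → follower holds at (23.000, -21.500, 36.000°)
step 3: Δleader=(6.000, 23.000, 5.000°), engaged; cmd=(10.000, 46.500, 14.000°) → follower=(33.000, 25.000, 50.000°)
step 4: Δleader=(3.000, 19.000, -17.000°), disengaged; cmd=(0,0,0) → follower holds at (33.000, 25.000, 50.000°)


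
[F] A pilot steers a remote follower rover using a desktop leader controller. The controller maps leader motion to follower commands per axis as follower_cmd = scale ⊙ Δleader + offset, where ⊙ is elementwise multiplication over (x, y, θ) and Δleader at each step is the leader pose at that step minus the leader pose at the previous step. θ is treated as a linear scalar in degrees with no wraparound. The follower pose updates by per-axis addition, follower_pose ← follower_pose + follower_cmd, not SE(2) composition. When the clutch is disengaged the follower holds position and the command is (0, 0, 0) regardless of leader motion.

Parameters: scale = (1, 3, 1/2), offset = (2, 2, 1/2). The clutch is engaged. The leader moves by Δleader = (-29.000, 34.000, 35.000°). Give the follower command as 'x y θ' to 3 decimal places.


-27.000 104.000 18.000

axis x: 1·-29.000 + 2 = -27.000
axis y: 3·34.000 + 2 = 104.000
axis θ: 1/2·35.000 + 1/2 = 18.000


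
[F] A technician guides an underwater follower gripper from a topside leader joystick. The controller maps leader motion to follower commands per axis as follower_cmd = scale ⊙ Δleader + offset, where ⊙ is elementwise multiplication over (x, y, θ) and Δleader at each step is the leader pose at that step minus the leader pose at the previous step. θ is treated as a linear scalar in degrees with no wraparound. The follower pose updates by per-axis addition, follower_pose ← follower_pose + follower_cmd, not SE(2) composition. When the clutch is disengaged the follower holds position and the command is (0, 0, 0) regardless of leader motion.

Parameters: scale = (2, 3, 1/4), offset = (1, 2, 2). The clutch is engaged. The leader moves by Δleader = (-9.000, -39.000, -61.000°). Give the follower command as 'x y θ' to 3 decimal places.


-17.000 -115.000 -13.250

axis x: 2·-9.000 + 1 = -17.000
axis y: 3·-39.000 + 2 = -115.000
axis θ: 1/4·-61.000 + 2 = -13.250


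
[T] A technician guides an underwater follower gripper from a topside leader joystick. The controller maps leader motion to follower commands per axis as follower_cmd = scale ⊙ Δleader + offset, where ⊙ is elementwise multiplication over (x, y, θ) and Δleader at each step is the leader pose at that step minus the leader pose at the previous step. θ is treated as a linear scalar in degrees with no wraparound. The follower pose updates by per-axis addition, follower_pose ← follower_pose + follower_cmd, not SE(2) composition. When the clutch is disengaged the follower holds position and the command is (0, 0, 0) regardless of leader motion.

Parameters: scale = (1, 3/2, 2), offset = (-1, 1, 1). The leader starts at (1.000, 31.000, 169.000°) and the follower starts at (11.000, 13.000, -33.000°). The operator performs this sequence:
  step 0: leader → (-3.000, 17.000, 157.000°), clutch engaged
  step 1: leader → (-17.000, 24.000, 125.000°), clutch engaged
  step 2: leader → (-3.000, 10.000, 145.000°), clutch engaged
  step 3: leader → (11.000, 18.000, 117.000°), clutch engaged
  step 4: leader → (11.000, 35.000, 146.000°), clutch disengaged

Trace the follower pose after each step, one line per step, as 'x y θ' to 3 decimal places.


6.000 -7.000 -56.000
-9.000 4.500 -119.000
4.000 -15.500 -78.000
17.000 -2.500 -133.000
17.000 -2.500 -133.000

step 0: Δleader=(-4.000, -14.000, -12.000°), engaged; cmd=(-5.000, -20.000, -23.000°) → follower=(6.000, -7.000, -56.000°)
step 1: Δleader=(-14.000, 7.000, -32.000°), engaged; cmd=(-15.000, 11.500, -63.000°) → follower=(-9.000, 4.500, -119.000°)
step 2: Δleader=(14.000, -14.000, 20.000°), engaged; cmd=(13.000, -20.000, 41.000°) → follower=(4.000, -15.500, -78.000°)
step 3: Δleader=(14.000, 8.000, -28.000°), engaged; cmd=(13.000, 13.000, -55.000°) → follower=(17.000, -2.500, -133.000°)
step 4: Δleader=(0.000, 17.000, 29.000°), disengaged; cmd=(0,0,0) → follower holds at (17.000, -2.500, -133.000°)


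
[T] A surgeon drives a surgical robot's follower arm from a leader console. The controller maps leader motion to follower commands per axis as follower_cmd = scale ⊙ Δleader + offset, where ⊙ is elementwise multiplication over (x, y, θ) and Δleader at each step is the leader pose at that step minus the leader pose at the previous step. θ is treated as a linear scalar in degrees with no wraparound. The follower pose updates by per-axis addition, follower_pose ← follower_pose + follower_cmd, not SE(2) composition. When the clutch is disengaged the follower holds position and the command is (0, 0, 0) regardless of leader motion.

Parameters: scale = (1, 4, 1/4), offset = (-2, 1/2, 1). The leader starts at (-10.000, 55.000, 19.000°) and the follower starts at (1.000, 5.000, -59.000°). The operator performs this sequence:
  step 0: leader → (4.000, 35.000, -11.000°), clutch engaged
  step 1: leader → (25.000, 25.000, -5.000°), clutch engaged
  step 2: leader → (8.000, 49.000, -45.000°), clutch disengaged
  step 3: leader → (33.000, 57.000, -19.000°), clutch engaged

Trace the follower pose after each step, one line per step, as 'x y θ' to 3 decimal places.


13.000 -74.500 -65.500
32.000 -114.000 -63.000
32.000 -114.000 -63.000
55.000 -81.500 -55.500

step 0: Δleader=(14.000, -20.000, -30.000°), engaged; cmd=(12.000, -79.500, -6.500°) → follower=(13.000, -74.500, -65.500°)
step 1: Δleader=(21.000, -10.000, 6.000°), engaged; cmd=(19.000, -39.500, 2.500°) → follower=(32.000, -114.000, -63.000°)
step 2: Δleader=(-17.000, 24.000, -40.000°), disengaged; cmd=(0,0,0) → follower holds at (32.000, -114.000, -63.000°)
step 3: Δleader=(25.000, 8.000, 26.000°), engaged; cmd=(23.000, 32.500, 7.500°) → follower=(55.000, -81.500, -55.500°)


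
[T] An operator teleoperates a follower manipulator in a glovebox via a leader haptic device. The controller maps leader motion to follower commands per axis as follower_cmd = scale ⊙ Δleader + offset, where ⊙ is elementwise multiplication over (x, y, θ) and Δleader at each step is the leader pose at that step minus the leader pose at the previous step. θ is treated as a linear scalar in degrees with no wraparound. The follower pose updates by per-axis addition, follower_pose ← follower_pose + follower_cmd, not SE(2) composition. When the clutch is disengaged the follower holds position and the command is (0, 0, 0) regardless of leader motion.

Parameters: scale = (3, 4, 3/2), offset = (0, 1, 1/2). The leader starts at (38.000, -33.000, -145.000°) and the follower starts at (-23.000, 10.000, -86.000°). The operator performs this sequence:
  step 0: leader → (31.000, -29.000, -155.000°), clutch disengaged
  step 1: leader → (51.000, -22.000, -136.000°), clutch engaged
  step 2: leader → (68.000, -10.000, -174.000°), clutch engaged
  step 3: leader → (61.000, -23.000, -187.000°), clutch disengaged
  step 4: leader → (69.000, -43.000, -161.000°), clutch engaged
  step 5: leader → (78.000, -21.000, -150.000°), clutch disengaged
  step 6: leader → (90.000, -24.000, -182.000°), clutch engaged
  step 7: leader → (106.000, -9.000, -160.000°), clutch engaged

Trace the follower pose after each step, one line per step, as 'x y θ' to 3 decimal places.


-23.000 10.000 -86.000
37.000 39.000 -57.000
88.000 88.000 -113.500
88.000 88.000 -113.500
112.000 9.000 -74.000
112.000 9.000 -74.000
148.000 -2.000 -121.500
196.000 59.000 -88.000

step 0: Δleader=(-7.000, 4.000, -10.000°), disengaged; cmd=(0,0,0) → follower holds at (-23.000, 10.000, -86.000°)
step 1: Δleader=(20.000, 7.000, 19.000°), engaged; cmd=(60.000, 29.000, 29.000°) → follower=(37.000, 39.000, -57.000°)
step 2: Δleader=(17.000, 12.000, -38.000°), engaged; cmd=(51.000, 49.000, -56.500°) → follower=(88.000, 88.000, -113.500°)
step 3: Δleader=(-7.000, -13.000, -13.000°), disengaged; cmd=(0,0,0) → follower holds at (88.000, 88.000, -113.500°)
step 4: Δleader=(8.000, -20.000, 26.000°), engaged; cmd=(24.000, -79.000, 39.500°) → follower=(112.000, 9.000, -74.000°)
step 5: Δleader=(9.000, 22.000, 11.000°), disengaged; cmd=(0,0,0) → follower holds at (112.000, 9.000, -74.000°)
step 6: Δleader=(12.000, -3.000, -32.000°), engaged; cmd=(36.000, -11.000, -47.500°) → follower=(148.000, -2.000, -121.500°)
step 7: Δleader=(16.000, 15.000, 22.000°), engaged; cmd=(48.000, 61.000, 33.500°) → follower=(196.000, 59.000, -88.000°)


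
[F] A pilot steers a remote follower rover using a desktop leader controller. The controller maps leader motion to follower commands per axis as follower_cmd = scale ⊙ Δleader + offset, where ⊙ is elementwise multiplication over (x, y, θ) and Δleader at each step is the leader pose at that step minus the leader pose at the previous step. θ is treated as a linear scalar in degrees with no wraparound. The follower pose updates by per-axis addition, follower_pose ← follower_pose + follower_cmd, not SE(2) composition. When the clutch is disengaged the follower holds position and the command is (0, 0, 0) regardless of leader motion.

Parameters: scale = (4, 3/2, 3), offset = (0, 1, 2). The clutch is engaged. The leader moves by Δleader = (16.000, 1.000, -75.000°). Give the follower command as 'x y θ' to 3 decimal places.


64.000 2.500 -223.000

axis x: 4·16.000 + 0 = 64.000
axis y: 3/2·1.000 + 1 = 2.500
axis θ: 3·-75.000 + 2 = -223.000


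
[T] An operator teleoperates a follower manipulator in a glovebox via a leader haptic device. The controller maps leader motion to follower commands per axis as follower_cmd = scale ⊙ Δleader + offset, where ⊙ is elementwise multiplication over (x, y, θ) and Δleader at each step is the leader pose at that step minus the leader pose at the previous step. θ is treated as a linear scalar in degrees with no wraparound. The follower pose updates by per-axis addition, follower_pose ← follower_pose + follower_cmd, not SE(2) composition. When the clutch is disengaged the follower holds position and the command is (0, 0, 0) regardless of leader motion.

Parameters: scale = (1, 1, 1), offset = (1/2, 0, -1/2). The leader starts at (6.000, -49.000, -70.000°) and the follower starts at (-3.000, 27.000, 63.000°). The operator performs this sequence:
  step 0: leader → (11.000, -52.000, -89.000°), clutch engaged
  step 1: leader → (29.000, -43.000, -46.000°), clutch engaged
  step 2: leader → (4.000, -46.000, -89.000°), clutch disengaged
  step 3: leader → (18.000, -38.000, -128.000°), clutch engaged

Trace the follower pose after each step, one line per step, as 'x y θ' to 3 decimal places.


2.500 24.000 43.500
21.000 33.000 86.000
21.000 33.000 86.000
35.500 41.000 46.500

step 0: Δleader=(5.000, -3.000, -19.000°), engaged; cmd=(5.500, -3.000, -19.500°) → follower=(2.500, 24.000, 43.500°)
step 1: Δleader=(18.000, 9.000, 43.000°), engaged; cmd=(18.500, 9.000, 42.500°) → follower=(21.000, 33.000, 86.000°)
step 2: Δleader=(-25.000, -3.000, -43.000°), disengaged; cmd=(0,0,0) → follower holds at (21.000, 33.000, 86.000°)
step 3: Δleader=(14.000, 8.000, -39.000°), engaged; cmd=(14.500, 8.000, -39.500°) → follower=(35.500, 41.000, 46.500°)


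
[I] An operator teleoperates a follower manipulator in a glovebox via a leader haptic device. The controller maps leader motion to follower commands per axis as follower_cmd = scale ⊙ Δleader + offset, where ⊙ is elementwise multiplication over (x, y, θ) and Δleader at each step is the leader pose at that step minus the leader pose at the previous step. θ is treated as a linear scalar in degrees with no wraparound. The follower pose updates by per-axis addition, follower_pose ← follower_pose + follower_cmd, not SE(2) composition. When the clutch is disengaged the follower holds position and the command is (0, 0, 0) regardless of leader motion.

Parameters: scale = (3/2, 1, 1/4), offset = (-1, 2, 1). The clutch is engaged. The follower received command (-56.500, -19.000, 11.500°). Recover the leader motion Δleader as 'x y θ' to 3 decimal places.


axis x: (-56.500 − -1) / (3/2) = -37.000
axis y: (-19.000 − 2) / (1) = -21.000
axis θ: (11.500 − 1) / (1/4) = 42.000

-37.000 -21.000 42.000


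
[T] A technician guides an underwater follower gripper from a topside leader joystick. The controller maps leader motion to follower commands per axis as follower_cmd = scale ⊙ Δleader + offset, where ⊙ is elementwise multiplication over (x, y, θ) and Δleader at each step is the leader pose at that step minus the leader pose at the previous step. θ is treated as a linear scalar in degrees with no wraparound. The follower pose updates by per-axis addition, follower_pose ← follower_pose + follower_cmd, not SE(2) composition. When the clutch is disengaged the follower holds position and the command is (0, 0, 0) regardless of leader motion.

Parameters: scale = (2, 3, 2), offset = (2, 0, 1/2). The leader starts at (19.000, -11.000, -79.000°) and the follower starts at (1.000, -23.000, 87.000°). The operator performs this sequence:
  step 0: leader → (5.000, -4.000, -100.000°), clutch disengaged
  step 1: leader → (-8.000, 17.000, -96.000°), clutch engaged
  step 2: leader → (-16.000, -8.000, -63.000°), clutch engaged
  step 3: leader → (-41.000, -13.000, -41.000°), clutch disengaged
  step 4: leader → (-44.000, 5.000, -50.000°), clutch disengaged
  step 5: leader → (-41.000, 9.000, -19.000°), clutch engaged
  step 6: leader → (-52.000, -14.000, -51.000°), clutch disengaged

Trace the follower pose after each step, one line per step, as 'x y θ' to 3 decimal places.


1.000 -23.000 87.000
-23.000 40.000 95.500
-37.000 -35.000 162.000
-37.000 -35.000 162.000
-37.000 -35.000 162.000
-29.000 -23.000 224.500
-29.000 -23.000 224.500

step 0: Δleader=(-14.000, 7.000, -21.000°), disengaged; cmd=(0,0,0) → follower holds at (1.000, -23.000, 87.000°)
step 1: Δleader=(-13.000, 21.000, 4.000°), engaged; cmd=(-24.000, 63.000, 8.500°) → follower=(-23.000, 40.000, 95.500°)
step 2: Δleader=(-8.000, -25.000, 33.000°), engaged; cmd=(-14.000, -75.000, 66.500°) → follower=(-37.000, -35.000, 162.000°)
step 3: Δleader=(-25.000, -5.000, 22.000°), disengaged; cmd=(0,0,0) → follower holds at (-37.000, -35.000, 162.000°)
step 4: Δleader=(-3.000, 18.000, -9.000°), disengaged; cmd=(0,0,0) → follower holds at (-37.000, -35.000, 162.000°)
step 5: Δleader=(3.000, 4.000, 31.000°), engaged; cmd=(8.000, 12.000, 62.500°) → follower=(-29.000, -23.000, 224.500°)
step 6: Δleader=(-11.000, -23.000, -32.000°), disengaged; cmd=(0,0,0) → follower holds at (-29.000, -23.000, 224.500°)


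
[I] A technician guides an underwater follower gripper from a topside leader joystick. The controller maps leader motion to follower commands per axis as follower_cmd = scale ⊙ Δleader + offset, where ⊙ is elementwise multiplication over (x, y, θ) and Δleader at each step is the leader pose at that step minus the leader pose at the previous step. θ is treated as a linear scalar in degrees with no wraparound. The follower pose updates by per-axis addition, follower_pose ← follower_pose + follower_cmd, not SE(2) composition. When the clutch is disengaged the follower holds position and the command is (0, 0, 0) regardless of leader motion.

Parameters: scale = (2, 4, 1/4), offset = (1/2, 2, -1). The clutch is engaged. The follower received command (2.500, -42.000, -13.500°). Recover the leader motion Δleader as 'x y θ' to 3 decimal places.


axis x: (2.500 − 1/2) / (2) = 1.000
axis y: (-42.000 − 2) / (4) = -11.000
axis θ: (-13.500 − -1) / (1/4) = -50.000

1.000 -11.000 -50.000


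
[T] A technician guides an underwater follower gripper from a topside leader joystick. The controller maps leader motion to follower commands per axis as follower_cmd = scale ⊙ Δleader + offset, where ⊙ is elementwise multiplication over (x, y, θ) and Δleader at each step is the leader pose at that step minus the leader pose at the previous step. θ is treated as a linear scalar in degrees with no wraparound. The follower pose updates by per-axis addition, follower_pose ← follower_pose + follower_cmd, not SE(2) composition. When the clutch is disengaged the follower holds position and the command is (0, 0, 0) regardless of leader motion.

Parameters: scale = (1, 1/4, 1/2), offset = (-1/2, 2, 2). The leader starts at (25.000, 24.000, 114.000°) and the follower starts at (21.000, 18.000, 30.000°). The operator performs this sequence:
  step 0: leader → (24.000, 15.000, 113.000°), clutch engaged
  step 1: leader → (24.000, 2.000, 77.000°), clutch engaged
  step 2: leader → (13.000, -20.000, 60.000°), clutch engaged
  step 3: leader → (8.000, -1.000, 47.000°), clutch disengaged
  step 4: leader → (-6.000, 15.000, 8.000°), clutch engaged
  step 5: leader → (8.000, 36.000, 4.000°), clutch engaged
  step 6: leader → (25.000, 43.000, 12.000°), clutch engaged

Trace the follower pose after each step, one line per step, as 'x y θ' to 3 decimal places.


step 0: Δleader=(-1.000, -9.000, -1.000°), engaged; cmd=(-1.500, -0.250, 1.500°) → follower=(19.500, 17.750, 31.500°)
step 1: Δleader=(0.000, -13.000, -36.000°), engaged; cmd=(-0.500, -1.250, -16.000°) → follower=(19.000, 16.500, 15.500°)
step 2: Δleader=(-11.000, -22.000, -17.000°), engaged; cmd=(-11.500, -3.500, -6.500°) → follower=(7.500, 13.000, 9.000°)
step 3: Δleader=(-5.000, 19.000, -13.000°), disengaged; cmd=(0,0,0) → follower holds at (7.500, 13.000, 9.000°)
step 4: Δleader=(-14.000, 16.000, -39.000°), engaged; cmd=(-14.500, 6.000, -17.500°) → follower=(-7.000, 19.000, -8.500°)
step 5: Δleader=(14.000, 21.000, -4.000°), engaged; cmd=(13.500, 7.250, 0.000°) → follower=(6.500, 26.250, -8.500°)
step 6: Δleader=(17.000, 7.000, 8.000°), engaged; cmd=(16.500, 3.750, 6.000°) → follower=(23.000, 30.000, -2.500°)

19.500 17.750 31.500
19.000 16.500 15.500
7.500 13.000 9.000
7.500 13.000 9.000
-7.000 19.000 -8.500
6.500 26.250 -8.500
23.000 30.000 -2.500


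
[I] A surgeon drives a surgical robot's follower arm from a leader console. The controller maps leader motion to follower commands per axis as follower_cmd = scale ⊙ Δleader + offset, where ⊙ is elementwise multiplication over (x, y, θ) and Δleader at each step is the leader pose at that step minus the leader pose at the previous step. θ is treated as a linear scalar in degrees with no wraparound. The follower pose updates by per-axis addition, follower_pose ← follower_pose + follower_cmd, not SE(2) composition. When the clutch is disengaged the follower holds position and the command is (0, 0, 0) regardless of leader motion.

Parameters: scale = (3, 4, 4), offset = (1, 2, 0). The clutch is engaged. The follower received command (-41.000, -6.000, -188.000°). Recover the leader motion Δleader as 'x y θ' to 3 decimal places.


axis x: (-41.000 − 1) / (3) = -14.000
axis y: (-6.000 − 2) / (4) = -2.000
axis θ: (-188.000 − 0) / (4) = -47.000

-14.000 -2.000 -47.000


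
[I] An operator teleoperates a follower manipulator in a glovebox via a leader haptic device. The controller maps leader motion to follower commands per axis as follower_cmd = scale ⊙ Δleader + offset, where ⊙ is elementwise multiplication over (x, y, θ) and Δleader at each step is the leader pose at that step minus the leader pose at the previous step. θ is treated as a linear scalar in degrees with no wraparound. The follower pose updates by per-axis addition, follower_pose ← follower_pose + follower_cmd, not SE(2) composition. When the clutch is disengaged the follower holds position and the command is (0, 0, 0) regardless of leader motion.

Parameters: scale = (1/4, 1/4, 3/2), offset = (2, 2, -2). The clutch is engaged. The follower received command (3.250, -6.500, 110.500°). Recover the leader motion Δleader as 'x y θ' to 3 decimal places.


axis x: (3.250 − 2) / (1/4) = 5.000
axis y: (-6.500 − 2) / (1/4) = -34.000
axis θ: (110.500 − -2) / (3/2) = 75.000

5.000 -34.000 75.000


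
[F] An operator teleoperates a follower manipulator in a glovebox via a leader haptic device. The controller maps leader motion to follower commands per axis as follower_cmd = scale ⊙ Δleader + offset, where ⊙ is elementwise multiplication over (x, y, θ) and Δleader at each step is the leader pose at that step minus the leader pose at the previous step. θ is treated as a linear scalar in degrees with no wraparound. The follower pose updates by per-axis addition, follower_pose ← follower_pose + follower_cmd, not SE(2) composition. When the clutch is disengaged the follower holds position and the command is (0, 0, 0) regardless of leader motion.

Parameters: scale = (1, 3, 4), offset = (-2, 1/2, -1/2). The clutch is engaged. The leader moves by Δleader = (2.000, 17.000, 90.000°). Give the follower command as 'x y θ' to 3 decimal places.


0.000 51.500 359.500

axis x: 1·2.000 + -2 = 0.000
axis y: 3·17.000 + 1/2 = 51.500
axis θ: 4·90.000 + -1/2 = 359.500


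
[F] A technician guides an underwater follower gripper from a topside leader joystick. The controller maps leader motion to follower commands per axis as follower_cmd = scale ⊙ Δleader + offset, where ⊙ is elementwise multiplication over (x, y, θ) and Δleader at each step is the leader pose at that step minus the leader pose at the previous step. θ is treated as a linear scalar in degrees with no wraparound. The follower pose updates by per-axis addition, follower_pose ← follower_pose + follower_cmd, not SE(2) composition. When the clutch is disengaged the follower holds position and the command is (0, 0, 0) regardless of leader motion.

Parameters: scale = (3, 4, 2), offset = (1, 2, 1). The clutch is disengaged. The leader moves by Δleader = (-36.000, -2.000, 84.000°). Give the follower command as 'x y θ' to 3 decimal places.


0.000 0.000 0.000

clutch disengaged → follower holds; cmd = (0, 0, 0)


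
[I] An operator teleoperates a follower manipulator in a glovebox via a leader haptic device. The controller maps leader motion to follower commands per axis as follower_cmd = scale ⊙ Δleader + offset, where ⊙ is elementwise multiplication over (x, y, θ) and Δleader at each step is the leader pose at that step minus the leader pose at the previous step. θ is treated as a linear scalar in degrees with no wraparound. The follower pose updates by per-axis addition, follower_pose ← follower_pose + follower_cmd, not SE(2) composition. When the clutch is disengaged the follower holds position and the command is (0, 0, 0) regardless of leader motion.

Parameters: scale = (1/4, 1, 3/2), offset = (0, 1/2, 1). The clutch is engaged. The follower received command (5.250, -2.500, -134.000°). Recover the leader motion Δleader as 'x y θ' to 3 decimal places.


axis x: (5.250 − 0) / (1/4) = 21.000
axis y: (-2.500 − 1/2) / (1) = -3.000
axis θ: (-134.000 − 1) / (3/2) = -90.000

21.000 -3.000 -90.000


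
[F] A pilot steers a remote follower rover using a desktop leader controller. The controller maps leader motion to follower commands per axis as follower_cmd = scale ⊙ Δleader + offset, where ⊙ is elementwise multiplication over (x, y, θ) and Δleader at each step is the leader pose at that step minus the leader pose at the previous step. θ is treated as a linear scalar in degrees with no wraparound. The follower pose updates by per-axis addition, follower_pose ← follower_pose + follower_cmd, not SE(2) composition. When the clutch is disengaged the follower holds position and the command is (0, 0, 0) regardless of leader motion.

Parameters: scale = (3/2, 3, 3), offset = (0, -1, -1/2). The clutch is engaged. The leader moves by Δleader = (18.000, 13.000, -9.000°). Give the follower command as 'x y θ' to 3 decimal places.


axis x: 3/2·18.000 + 0 = 27.000
axis y: 3·13.000 + -1 = 38.000
axis θ: 3·-9.000 + -1/2 = -27.500

27.000 38.000 -27.500


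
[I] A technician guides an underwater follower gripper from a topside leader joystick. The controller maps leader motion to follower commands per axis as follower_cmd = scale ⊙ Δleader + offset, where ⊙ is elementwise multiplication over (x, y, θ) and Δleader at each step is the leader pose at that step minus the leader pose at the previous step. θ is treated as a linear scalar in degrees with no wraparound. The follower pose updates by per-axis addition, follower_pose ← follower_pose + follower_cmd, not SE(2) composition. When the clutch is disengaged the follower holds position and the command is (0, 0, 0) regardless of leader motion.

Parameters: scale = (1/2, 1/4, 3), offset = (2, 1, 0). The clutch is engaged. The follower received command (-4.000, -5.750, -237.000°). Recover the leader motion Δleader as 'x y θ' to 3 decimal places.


-12.000 -27.000 -79.000

axis x: (-4.000 − 2) / (1/2) = -12.000
axis y: (-5.750 − 1) / (1/4) = -27.000
axis θ: (-237.000 − 0) / (3) = -79.000


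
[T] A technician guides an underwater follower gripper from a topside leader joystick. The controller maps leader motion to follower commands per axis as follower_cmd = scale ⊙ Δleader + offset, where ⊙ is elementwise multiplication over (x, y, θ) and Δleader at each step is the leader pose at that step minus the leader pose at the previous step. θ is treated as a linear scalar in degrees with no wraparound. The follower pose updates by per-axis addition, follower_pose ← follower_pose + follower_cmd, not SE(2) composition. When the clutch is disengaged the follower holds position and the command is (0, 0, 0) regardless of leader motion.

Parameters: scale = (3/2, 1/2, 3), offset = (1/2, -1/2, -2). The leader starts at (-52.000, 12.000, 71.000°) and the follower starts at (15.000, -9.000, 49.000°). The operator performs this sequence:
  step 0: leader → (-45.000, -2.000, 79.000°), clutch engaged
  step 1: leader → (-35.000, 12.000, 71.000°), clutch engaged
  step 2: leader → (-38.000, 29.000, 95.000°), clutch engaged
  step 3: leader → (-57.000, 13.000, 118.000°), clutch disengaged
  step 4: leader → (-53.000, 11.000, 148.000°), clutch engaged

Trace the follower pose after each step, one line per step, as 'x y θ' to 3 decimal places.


step 0: Δleader=(7.000, -14.000, 8.000°), engaged; cmd=(11.000, -7.500, 22.000°) → follower=(26.000, -16.500, 71.000°)
step 1: Δleader=(10.000, 14.000, -8.000°), engaged; cmd=(15.500, 6.500, -26.000°) → follower=(41.500, -10.000, 45.000°)
step 2: Δleader=(-3.000, 17.000, 24.000°), engaged; cmd=(-4.000, 8.000, 70.000°) → follower=(37.500, -2.000, 115.000°)
step 3: Δleader=(-19.000, -16.000, 23.000°), disengaged; cmd=(0,0,0) → follower holds at (37.500, -2.000, 115.000°)
step 4: Δleader=(4.000, -2.000, 30.000°), engaged; cmd=(6.500, -1.500, 88.000°) → follower=(44.000, -3.500, 203.000°)

26.000 -16.500 71.000
41.500 -10.000 45.000
37.500 -2.000 115.000
37.500 -2.000 115.000
44.000 -3.500 203.000
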